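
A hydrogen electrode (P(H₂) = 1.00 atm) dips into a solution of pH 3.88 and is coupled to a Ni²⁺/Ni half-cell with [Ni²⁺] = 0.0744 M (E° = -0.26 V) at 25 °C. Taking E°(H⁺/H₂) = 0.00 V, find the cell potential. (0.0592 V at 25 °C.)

0.064 V

The hydrogen couple is the cathode, so E°_cell = 0.26 V; n = 2.
[H⁺] = 10^(−3.88) = 1.3 × 10^-4 M, and Q = [Ni²⁺]·P(H₂) / [H⁺]^2 = 4.28 × 10^6.
E = E° − (0.0592/2) log Q = 0.26 − (0.0592/2)(6.632) = 0.064 V.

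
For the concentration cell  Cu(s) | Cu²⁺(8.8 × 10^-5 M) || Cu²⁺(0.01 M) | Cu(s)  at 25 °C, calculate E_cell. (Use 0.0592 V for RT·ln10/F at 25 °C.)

Both half-cells are Cu²⁺/Cu, so E°_cell = 0. The concentrated side is the cathode; the cell reaction moves Cu²⁺ from high to low concentration with n = 2.
Q = [Cu²⁺]_dilute/[Cu²⁺]_conc = 8.8 × 10^-5/0.01 = 0.00880.
E = 0 − (0.0592/2) log Q = −(0.0592/2)(-2.056) = 0.0609 V.

0.061 V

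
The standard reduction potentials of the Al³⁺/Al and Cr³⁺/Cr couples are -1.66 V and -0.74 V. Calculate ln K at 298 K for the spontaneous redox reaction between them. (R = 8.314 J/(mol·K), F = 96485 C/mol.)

ln K = 107.5

E°_cell = -0.74 − (-1.66) = 0.92 V, with n = 3 electrons transferred.
At equilibrium E = 0, so the Nernst equation gives ln K = nFE°/RT = (3)(96485)(0.92)/((8.314)(298)) = 107.48.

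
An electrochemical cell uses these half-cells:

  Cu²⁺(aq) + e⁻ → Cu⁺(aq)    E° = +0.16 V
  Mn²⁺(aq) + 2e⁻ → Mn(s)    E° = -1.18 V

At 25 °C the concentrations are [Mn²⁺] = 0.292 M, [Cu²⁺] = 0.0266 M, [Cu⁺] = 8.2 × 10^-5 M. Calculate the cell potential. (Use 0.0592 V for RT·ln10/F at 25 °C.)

The Cu²⁺/Cu⁺ couple has the higher reduction potential and acts as the cathode, so E°_cell = +0.16 − (-1.18) = 1.34 V.
Balancing electrons gives n = 2; the reaction quotient is Q = [Mn²⁺]·[Cu⁺]^2/[Cu²⁺]^2 = 2.77 × 10^-6.
At 25 °C, E = E° − (0.0592/n) log Q = 1.34 − (0.0592/2)(-5.557) = 1.340 + 0.164 = 1.504 V.

1.50 V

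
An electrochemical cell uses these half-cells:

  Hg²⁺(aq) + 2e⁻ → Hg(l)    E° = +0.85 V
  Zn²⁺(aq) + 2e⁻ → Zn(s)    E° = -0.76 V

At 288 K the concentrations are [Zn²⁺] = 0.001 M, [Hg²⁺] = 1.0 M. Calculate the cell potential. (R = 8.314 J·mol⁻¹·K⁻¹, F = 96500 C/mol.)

The Hg²⁺/Hg couple has the higher reduction potential and acts as the cathode, so E°_cell = +0.85 − (-0.76) = 1.61 V.
Balancing electrons gives n = 2; the reaction quotient is Q = [Zn²⁺]/[Hg²⁺] = 0.00100.
E = E° − (RT/nF) ln Q = 1.61 − (8.314×288)/(2×96500) × (-6.908) = 1.610 + 0.086 = 1.696 V.

1.70 V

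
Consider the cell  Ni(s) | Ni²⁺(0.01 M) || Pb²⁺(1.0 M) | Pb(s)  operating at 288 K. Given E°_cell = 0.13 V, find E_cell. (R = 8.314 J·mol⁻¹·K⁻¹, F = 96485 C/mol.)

0.187 V

Balancing electrons gives n = 2; the reaction quotient is Q = [Ni²⁺]/[Pb²⁺] = 0.0100.
E = E° − (RT/nF) ln Q = 0.13 − (8.314×288)/(2×96485) × (-4.605) = 0.130 + 0.057 = 0.187 V.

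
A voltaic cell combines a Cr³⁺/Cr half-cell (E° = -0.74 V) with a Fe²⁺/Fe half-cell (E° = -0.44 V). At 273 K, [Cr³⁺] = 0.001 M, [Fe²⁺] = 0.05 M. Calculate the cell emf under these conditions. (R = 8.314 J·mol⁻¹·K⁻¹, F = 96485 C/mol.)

0.319 V

The Fe²⁺/Fe couple has the higher reduction potential and acts as the cathode, so E°_cell = -0.44 − (-0.74) = 0.30 V.
Balancing electrons gives n = 6; the reaction quotient is Q = [Cr³⁺]^2/[Fe²⁺]^3 = 0.00800.
E = E° − (RT/nF) ln Q = 0.30 − (8.314×273)/(6×96485) × (-4.828) = 0.300 + 0.019 = 0.319 V.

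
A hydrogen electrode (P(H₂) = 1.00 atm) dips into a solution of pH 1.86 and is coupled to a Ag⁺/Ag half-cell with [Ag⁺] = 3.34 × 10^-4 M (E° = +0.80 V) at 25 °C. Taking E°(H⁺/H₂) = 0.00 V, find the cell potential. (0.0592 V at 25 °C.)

The Ag⁺/Ag couple is the cathode, so E°_cell = 0.80 V; n = 2.
[H⁺] = 10^(−1.86) = 0.014 M, and Q = [H⁺]^2 / ([Ag⁺]^2·P(H₂)) = 1710.
E = E° − (0.0592/2) log Q = 0.80 − (0.0592/2)(3.233) = 0.704 V.

0.70 V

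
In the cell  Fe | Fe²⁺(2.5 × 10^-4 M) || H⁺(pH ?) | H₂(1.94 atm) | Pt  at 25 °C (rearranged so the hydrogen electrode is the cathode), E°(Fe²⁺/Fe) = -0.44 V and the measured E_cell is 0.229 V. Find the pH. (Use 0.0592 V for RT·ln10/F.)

E°_cell = 0.44 V and n = 2.
log Q = n(E° − E)/0.0592 = 2×(0.44 − 0.229)/0.0592 = 7.128.
With Q = [Fe²⁺]·P(H₂) / [H⁺]^2, solving for [H⁺] gives log[H⁺] = -5.221, so pH = 5.22.

pH = 5.22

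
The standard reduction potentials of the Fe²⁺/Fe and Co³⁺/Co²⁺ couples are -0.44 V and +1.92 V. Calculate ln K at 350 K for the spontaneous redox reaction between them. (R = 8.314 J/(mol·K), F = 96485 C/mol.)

ln K = 156.5

E°_cell = +1.92 − (-0.44) = 2.36 V, with n = 2 electrons transferred.
At equilibrium E = 0, so the Nernst equation gives ln K = nFE°/RT = (2)(96485)(2.36)/((8.314)(350)) = 156.50.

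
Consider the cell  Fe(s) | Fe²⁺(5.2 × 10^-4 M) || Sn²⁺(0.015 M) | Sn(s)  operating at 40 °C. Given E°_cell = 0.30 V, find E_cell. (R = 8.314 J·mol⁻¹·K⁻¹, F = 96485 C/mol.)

Balancing electrons gives n = 2; the reaction quotient is Q = [Fe²⁺]/[Sn²⁺] = 0.0347.
E = E° − (RT/nF) ln Q = 0.30 − (8.314×313)/(2×96485) × (-3.362) = 0.300 + 0.045 = 0.345 V.

0.345 V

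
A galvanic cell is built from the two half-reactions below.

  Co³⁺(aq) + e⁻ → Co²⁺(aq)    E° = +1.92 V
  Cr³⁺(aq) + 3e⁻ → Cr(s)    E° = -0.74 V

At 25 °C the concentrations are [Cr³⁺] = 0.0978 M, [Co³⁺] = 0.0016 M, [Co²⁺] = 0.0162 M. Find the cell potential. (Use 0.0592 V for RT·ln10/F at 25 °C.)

2.62 V

The Co³⁺/Co²⁺ couple has the higher reduction potential and acts as the cathode, so E°_cell = +1.92 − (-0.74) = 2.66 V.
Balancing electrons gives n = 3; the reaction quotient is Q = [Cr³⁺]·[Co²⁺]^3/[Co³⁺]^3 = 102.
At 25 °C, E = E° − (0.0592/n) log Q = 2.66 − (0.0592/3)(2.007) = 2.660 − 0.040 = 2.620 V.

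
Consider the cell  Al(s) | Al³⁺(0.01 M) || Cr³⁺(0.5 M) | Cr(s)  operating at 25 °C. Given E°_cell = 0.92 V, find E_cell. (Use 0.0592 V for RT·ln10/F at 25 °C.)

0.954 V

Balancing electrons gives n = 3; the reaction quotient is Q = [Al³⁺]/[Cr³⁺] = 0.0200.
At 25 °C, E = E° − (0.0592/n) log Q = 0.92 − (0.0592/3)(-1.699) = 0.920 + 0.034 = 0.954 V.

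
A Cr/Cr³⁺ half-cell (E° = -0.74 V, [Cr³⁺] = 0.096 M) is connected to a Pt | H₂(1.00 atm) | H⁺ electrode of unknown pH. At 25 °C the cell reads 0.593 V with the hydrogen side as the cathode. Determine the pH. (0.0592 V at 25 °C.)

E°_cell = 0.74 V and n = 6.
log Q = n(E° − E)/0.0592 = 6×(0.74 − 0.593)/0.0592 = 14.899.
With Q = [Cr³⁺]^2·P(H₂)^3 / [H⁺]^6, solving for [H⁺] gives log[H⁺] = -2.822, so pH = 2.82.

pH = 2.82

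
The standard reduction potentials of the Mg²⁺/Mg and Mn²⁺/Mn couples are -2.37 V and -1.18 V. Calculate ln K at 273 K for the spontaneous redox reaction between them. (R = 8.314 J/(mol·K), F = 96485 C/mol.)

E°_cell = -1.18 − (-2.37) = 1.19 V, with n = 2 electrons transferred.
At equilibrium E = 0, so the Nernst equation gives ln K = nFE°/RT = (2)(96485)(1.19)/((8.314)(273)) = 101.17.

ln K = 101.2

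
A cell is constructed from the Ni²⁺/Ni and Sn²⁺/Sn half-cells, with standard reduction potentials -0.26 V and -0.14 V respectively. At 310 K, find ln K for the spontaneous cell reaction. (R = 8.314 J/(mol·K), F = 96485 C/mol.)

E°_cell = -0.14 − (-0.26) = 0.12 V, with n = 2 electrons transferred.
At equilibrium E = 0, so the Nernst equation gives ln K = nFE°/RT = (2)(96485)(0.12)/((8.314)(310)) = 8.98.

ln K = 9.0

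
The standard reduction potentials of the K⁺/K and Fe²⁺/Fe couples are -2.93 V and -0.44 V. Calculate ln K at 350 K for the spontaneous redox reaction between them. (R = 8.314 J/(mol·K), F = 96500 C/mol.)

E°_cell = -0.44 − (-2.93) = 2.49 V, with n = 2 electrons transferred.
At equilibrium E = 0, so the Nernst equation gives ln K = nFE°/RT = (2)(96500)(2.49)/((8.314)(350)) = 165.15.

ln K = 165.2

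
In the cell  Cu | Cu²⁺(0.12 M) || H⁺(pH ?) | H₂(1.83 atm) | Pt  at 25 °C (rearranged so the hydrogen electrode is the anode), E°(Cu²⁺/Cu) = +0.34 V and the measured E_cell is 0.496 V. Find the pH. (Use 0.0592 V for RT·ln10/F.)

pH = 2.96

E°_cell = 0.34 V and n = 2.
log Q = n(E° − E)/0.0592 = 2×(0.34 − 0.496)/0.0592 = -5.270.
With Q = [H⁺]^2 / ([Cu²⁺]·P(H₂)), solving for [H⁺] gives log[H⁺] = -2.964, so pH = 2.96.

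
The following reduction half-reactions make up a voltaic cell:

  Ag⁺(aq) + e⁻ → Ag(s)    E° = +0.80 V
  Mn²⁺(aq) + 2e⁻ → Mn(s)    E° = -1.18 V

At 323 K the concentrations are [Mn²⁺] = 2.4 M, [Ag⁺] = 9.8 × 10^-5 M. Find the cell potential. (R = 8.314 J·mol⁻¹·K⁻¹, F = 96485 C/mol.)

1.71 V

The Ag⁺/Ag couple has the higher reduction potential and acts as the cathode, so E°_cell = +0.80 − (-1.18) = 1.98 V.
Balancing electrons gives n = 2; the reaction quotient is Q = [Mn²⁺]/[Ag⁺]^2 = 2.5 × 10^8.
E = E° − (RT/nF) ln Q = 1.98 − (8.314×323)/(2×96485) × (19.337) = 1.980 − 0.269 = 1.711 V.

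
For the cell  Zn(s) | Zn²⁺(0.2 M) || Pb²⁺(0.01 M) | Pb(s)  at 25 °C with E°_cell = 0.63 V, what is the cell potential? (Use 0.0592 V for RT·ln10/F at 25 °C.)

Balancing electrons gives n = 2; the reaction quotient is Q = [Zn²⁺]/[Pb²⁺] = 20.0.
At 25 °C, E = E° − (0.0592/n) log Q = 0.63 − (0.0592/2)(1.301) = 0.630 − 0.039 = 0.591 V.

0.591 V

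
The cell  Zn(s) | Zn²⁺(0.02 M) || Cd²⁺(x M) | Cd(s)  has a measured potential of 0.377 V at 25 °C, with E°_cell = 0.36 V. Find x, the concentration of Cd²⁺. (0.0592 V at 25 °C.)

From the Nernst equation, log Q = n(E° − E)/0.0592 = 2(0.36 − 0.377)/0.0592 = -0.574, so Q = 0.266.
With Q = [Zn²⁺]/[Cd²⁺] and the known concentrations, [Cd²⁺] in the denominator gives [Cd²⁺] = 0.075 M.

0.075 M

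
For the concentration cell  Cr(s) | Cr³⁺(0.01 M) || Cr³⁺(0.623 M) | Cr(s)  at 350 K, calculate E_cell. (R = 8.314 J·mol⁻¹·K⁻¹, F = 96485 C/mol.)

Both half-cells are Cr³⁺/Cr, so E°_cell = 0. The concentrated side is the cathode; the cell reaction moves Cr³⁺ from high to low concentration with n = 3.
Q = [Cr³⁺]_dilute/[Cr³⁺]_conc = 0.01/0.623 = 0.0161.
E = 0 − (RT/nF) ln Q = −((8.314×350)/(3×96485))(-4.132) = 0.0415 V.

0.042 V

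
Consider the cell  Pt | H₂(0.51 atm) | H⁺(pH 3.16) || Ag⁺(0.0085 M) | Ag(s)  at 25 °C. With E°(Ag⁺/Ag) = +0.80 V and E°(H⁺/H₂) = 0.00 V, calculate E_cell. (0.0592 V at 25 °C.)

0.86 V

The Ag⁺/Ag couple is the cathode, so E°_cell = 0.80 V; n = 2.
[H⁺] = 10^(−3.16) = 6.9 × 10^-4 M, and Q = [H⁺]^2 / ([Ag⁺]^2·P(H₂)) = 0.0130.
E = E° − (0.0592/2) log Q = 0.80 − (0.0592/2)(-1.886) = 0.856 V.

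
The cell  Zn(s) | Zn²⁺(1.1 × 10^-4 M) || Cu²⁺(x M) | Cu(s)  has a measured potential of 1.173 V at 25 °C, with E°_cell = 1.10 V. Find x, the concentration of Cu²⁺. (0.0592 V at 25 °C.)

0.032 M

From the Nernst equation, log Q = n(E° − E)/0.0592 = 2(1.10 − 1.173)/0.0592 = -2.466, so Q = 0.00342.
With Q = [Zn²⁺]/[Cu²⁺] and the known concentrations, [Cu²⁺] in the denominator gives [Cu²⁺] = 0.032 M.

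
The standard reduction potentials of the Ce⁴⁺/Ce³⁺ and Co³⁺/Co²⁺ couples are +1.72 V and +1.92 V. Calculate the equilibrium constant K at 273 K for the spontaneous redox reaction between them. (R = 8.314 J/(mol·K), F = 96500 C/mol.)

E°_cell = +1.92 − (+1.72) = 0.20 V, with n = 1 electron transferred.
At equilibrium E = 0, so the Nernst equation gives ln K = nFE°/RT = (1)(96500)(0.20)/((8.314)(273)) = 8.50.
K = e^8.50 = 4900.

4900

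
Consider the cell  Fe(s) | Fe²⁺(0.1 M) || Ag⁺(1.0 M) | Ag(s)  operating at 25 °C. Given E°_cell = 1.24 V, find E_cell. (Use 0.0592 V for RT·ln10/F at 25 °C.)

Balancing electrons gives n = 2; the reaction quotient is Q = [Fe²⁺]/[Ag⁺]^2 = 0.100.
At 25 °C, E = E° − (0.0592/n) log Q = 1.24 − (0.0592/2)(-1.000) = 1.240 + 0.030 = 1.270 V.

1.27 V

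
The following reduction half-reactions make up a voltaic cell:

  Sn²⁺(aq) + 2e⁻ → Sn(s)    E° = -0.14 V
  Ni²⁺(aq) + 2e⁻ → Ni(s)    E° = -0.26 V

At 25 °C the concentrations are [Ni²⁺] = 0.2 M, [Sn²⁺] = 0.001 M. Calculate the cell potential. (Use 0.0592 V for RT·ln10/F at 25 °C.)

0.052 V

The Sn²⁺/Sn couple has the higher reduction potential and acts as the cathode, so E°_cell = -0.14 − (-0.26) = 0.12 V.
Balancing electrons gives n = 2; the reaction quotient is Q = [Ni²⁺]/[Sn²⁺] = 200.
At 25 °C, E = E° − (0.0592/n) log Q = 0.12 − (0.0592/2)(2.301) = 0.120 − 0.068 = 0.052 V.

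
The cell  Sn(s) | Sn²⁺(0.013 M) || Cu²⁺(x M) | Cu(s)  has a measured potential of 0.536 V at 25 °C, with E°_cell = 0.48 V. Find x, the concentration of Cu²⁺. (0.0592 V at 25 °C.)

From the Nernst equation, log Q = n(E° − E)/0.0592 = 2(0.48 − 0.536)/0.0592 = -1.892, so Q = 0.0128.
With Q = [Sn²⁺]/[Cu²⁺] and the known concentrations, [Cu²⁺] in the denominator gives [Cu²⁺] = 1.0 M.

1.0 M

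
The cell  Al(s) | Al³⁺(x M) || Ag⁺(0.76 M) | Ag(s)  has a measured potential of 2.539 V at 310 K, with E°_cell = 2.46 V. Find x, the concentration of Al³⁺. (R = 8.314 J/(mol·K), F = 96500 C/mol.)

6.1 × 10^-5 M

From the Nernst equation, ln Q = nF(E° − E)/RT = 3×96500×(2.46 − 2.539)/(8.314×310) = -8.874, so Q = 1.4 × 10^-4.
With Q = [Al³⁺]/[Ag⁺]^3 and the known concentrations, [Al³⁺] in the numerator gives [Al³⁺] = 6.1 × 10^-5 M.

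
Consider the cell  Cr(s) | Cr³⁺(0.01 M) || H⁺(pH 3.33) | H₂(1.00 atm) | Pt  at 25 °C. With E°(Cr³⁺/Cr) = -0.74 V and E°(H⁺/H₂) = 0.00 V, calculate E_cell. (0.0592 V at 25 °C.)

0.58 V

The hydrogen couple is the cathode, so E°_cell = 0.74 V; n = 6.
[H⁺] = 10^(−3.33) = 4.7 × 10^-4 M, and Q = [Cr³⁺]^2·P(H₂)^3 / [H⁺]^6 = 9.55 × 10^15.
E = E° − (0.0592/6) log Q = 0.74 − (0.0592/6)(15.980) = 0.582 V.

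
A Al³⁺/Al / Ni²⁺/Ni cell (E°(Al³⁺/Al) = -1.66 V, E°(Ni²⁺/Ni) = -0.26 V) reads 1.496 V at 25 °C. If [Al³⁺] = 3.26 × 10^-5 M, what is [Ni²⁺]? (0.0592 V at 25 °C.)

1.8 M

From the Nernst equation, log Q = n(E° − E)/0.0592 = 6(1.40 − 1.496)/0.0592 = -9.730, so Q = 1.86 × 10^-10.
With Q = [Al³⁺]^2/[Ni²⁺]^3 and the known concentrations, [Ni²⁺]^3 in the denominator gives [Ni²⁺] = 1.8 M.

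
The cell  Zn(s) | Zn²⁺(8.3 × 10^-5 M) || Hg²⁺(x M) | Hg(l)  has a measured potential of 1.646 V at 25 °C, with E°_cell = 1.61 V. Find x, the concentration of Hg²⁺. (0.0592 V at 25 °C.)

0.0014 M

From the Nernst equation, log Q = n(E° − E)/0.0592 = 2(1.61 − 1.646)/0.0592 = -1.216, so Q = 0.0608.
With Q = [Zn²⁺]/[Hg²⁺] and the known concentrations, [Hg²⁺] in the denominator gives [Hg²⁺] = 0.0014 M.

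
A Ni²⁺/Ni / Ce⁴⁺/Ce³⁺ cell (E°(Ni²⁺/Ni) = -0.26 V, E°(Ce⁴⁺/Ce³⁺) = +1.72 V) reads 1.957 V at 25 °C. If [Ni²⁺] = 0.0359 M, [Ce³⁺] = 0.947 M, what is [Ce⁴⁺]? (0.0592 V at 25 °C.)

From the Nernst equation, log Q = n(E° − E)/0.0592 = 2(1.98 − 1.957)/0.0592 = 0.777, so Q = 5.98.
With Q = [Ni²⁺]·[Ce³⁺]^2/[Ce⁴⁺]^2 and the known concentrations, [Ce⁴⁺]^2 in the denominator gives [Ce⁴⁺] = 0.073 M.

0.073 M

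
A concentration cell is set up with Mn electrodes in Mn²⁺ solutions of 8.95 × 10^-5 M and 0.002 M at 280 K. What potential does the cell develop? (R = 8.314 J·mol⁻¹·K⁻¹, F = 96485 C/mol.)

Both half-cells are Mn²⁺/Mn, so E°_cell = 0. The concentrated side is the cathode; the cell reaction moves Mn²⁺ from high to low concentration with n = 2.
Q = [Mn²⁺]_dilute/[Mn²⁺]_conc = 8.95 × 10^-5/0.002 = 0.0447.
E = 0 − (RT/nF) ln Q = −((8.314×280)/(2×96485))(-3.107) = 0.0375 V.

0.037 V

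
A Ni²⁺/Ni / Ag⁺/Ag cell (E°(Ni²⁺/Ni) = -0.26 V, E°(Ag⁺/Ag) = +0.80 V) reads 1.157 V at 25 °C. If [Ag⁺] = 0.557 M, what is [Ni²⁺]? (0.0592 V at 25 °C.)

1.6 × 10^-4 M

From the Nernst equation, log Q = n(E° − E)/0.0592 = 2(1.06 − 1.157)/0.0592 = -3.277, so Q = 5.28 × 10^-4.
With Q = [Ni²⁺]/[Ag⁺]^2 and the known concentrations, [Ni²⁺] in the numerator gives [Ni²⁺] = 1.6 × 10^-4 M.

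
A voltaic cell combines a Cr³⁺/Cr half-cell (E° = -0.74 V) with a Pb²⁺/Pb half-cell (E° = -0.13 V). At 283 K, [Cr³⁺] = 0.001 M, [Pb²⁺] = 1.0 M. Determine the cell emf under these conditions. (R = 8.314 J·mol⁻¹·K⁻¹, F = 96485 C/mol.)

0.666 V

The Pb²⁺/Pb couple has the higher reduction potential and acts as the cathode, so E°_cell = -0.13 − (-0.74) = 0.61 V.
Balancing electrons gives n = 6; the reaction quotient is Q = [Cr³⁺]^2/[Pb²⁺]^3 = 1 × 10^-6.
E = E° − (RT/nF) ln Q = 0.61 − (8.314×283)/(6×96485) × (-13.816) = 0.610 + 0.056 = 0.666 V.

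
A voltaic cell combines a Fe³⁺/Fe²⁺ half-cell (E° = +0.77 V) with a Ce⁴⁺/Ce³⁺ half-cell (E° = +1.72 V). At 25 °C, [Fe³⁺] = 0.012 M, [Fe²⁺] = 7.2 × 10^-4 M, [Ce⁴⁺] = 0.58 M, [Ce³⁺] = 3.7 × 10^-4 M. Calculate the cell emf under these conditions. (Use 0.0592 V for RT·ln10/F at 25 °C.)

The Ce⁴⁺/Ce³⁺ couple has the higher reduction potential and acts as the cathode, so E°_cell = +1.72 − (+0.77) = 0.95 V.
Balancing electrons gives n = 1; the reaction quotient is Q = [Fe³⁺]·[Ce³⁺]/([Fe²⁺]·[Ce⁴⁺]) = 0.0106.
At 25 °C, E = E° − (0.0592/n) log Q = 0.95 − (0.0592/1)(-1.973) = 0.950 + 0.117 = 1.067 V.

1.07 V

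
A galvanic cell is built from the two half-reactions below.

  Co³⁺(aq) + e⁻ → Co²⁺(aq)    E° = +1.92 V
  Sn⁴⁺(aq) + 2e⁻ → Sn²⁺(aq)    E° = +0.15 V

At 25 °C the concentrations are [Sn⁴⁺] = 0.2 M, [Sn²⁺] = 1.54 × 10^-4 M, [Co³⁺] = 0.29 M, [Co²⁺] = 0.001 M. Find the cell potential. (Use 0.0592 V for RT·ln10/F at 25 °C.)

1.82 V

The Co³⁺/Co²⁺ couple has the higher reduction potential and acts as the cathode, so E°_cell = +1.92 − (+0.15) = 1.77 V.
Balancing electrons gives n = 2; the reaction quotient is Q = [Sn⁴⁺]·[Co²⁺]^2/([Sn²⁺]·[Co³⁺]^2) = 0.0154.
At 25 °C, E = E° − (0.0592/n) log Q = 1.77 − (0.0592/2)(-1.811) = 1.770 + 0.054 = 1.824 V.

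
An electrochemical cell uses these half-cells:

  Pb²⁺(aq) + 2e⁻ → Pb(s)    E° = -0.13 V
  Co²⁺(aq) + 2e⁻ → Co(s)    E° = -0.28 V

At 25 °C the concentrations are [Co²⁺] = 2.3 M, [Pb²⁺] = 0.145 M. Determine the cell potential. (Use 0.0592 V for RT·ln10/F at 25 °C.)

0.114 V

The Pb²⁺/Pb couple has the higher reduction potential and acts as the cathode, so E°_cell = -0.13 − (-0.28) = 0.15 V.
Balancing electrons gives n = 2; the reaction quotient is Q = [Co²⁺]/[Pb²⁺] = 15.9.
At 25 °C, E = E° − (0.0592/n) log Q = 0.15 − (0.0592/2)(1.200) = 0.150 − 0.036 = 0.114 V.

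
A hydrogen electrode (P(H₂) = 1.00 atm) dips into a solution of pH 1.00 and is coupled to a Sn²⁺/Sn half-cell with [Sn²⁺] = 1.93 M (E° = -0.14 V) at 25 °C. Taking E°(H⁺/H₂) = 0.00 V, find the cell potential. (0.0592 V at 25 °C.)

The hydrogen couple is the cathode, so E°_cell = 0.14 V; n = 2.
[H⁺] = 10^(−1.00) = 0.10 M, and Q = [Sn²⁺]·P(H₂) / [H⁺]^2 = 193.
E = E° − (0.0592/2) log Q = 0.14 − (0.0592/2)(2.286) = 0.072 V.

0.072 V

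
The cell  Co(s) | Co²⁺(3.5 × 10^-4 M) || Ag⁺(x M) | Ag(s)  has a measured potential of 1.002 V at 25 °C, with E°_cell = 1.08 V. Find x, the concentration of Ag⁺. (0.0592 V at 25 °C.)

From the Nernst equation, log Q = n(E° − E)/0.0592 = 2(1.08 − 1.002)/0.0592 = 2.635, so Q = 432.
With Q = [Co²⁺]/[Ag⁺]^2 and the known concentrations, [Ag⁺]^2 in the denominator gives [Ag⁺] = 9 × 10^-4 M.

9 × 10^-4 M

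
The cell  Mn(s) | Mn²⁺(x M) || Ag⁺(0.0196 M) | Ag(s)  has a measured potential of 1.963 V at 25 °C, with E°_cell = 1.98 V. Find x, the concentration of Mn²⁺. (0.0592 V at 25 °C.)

From the Nernst equation, log Q = n(E° − E)/0.0592 = 2(1.98 − 1.963)/0.0592 = 0.574, so Q = 3.75.
With Q = [Mn²⁺]/[Ag⁺]^2 and the known concentrations, [Mn²⁺] in the numerator gives [Mn²⁺] = 0.0014 M.

0.0014 M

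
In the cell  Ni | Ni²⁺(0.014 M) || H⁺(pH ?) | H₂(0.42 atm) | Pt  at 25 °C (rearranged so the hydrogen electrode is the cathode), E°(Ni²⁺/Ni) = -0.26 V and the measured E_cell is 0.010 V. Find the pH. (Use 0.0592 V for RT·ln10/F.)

E°_cell = 0.26 V and n = 2.
log Q = n(E° − E)/0.0592 = 2×(0.26 − 0.010)/0.0592 = 8.446.
With Q = [Ni²⁺]·P(H₂) / [H⁺]^2, solving for [H⁺] gives log[H⁺] = -5.338, so pH = 5.34.

pH = 5.34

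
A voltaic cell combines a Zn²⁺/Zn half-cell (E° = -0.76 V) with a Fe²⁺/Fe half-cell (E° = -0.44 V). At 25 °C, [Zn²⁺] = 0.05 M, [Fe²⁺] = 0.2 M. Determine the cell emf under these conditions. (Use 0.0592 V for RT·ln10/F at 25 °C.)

0.338 V

The Fe²⁺/Fe couple has the higher reduction potential and acts as the cathode, so E°_cell = -0.44 − (-0.76) = 0.32 V.
Balancing electrons gives n = 2; the reaction quotient is Q = [Zn²⁺]/[Fe²⁺] = 0.250.
At 25 °C, E = E° − (0.0592/n) log Q = 0.32 − (0.0592/2)(-0.602) = 0.320 + 0.018 = 0.338 V.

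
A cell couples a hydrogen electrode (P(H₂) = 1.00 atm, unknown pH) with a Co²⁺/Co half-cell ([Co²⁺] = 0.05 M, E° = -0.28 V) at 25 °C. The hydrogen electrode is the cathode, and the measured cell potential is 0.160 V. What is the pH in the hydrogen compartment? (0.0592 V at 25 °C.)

E°_cell = 0.28 V and n = 2.
log Q = n(E° − E)/0.0592 = 2×(0.28 − 0.160)/0.0592 = 4.054.
With Q = [Co²⁺]·P(H₂) / [H⁺]^2, solving for [H⁺] gives log[H⁺] = -2.678, so pH = 2.68.

pH = 2.68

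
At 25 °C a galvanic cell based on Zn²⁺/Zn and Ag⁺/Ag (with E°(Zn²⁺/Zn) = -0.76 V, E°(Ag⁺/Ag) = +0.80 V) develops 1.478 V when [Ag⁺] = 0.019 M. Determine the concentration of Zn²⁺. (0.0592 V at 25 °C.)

From the Nernst equation, log Q = n(E° − E)/0.0592 = 2(1.56 − 1.478)/0.0592 = 2.770, so Q = 589.
With Q = [Zn²⁺]/[Ag⁺]^2 and the known concentrations, [Zn²⁺] in the numerator gives [Zn²⁺] = 0.21 M.

0.21 M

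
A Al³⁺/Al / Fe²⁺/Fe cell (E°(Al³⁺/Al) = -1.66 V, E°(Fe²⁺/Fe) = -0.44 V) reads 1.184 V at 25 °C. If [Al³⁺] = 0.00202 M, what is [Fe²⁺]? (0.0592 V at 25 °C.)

From the Nernst equation, log Q = n(E° − E)/0.0592 = 6(1.22 − 1.184)/0.0592 = 3.649, so Q = 4450.
With Q = [Al³⁺]^2/[Fe²⁺]^3 and the known concentrations, [Fe²⁺]^3 in the denominator gives [Fe²⁺] = 9.7 × 10^-4 M.

9.7 × 10^-4 M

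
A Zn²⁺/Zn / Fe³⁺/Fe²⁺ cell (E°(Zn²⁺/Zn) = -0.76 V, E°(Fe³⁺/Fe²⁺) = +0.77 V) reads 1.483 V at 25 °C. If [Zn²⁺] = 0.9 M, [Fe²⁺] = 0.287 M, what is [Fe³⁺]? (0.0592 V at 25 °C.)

From the Nernst equation, log Q = n(E° − E)/0.0592 = 2(1.53 − 1.483)/0.0592 = 1.588, so Q = 38.7.
With Q = [Zn²⁺]·[Fe²⁺]^2/[Fe³⁺]^2 and the known concentrations, [Fe³⁺]^2 in the denominator gives [Fe³⁺] = 0.044 M.

0.044 M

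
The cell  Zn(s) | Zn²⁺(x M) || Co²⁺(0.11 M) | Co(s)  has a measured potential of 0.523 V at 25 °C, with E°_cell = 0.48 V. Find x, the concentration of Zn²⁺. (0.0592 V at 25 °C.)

From the Nernst equation, log Q = n(E° − E)/0.0592 = 2(0.48 − 0.523)/0.0592 = -1.453, so Q = 0.0353.
With Q = [Zn²⁺]/[Co²⁺] and the known concentrations, [Zn²⁺] in the numerator gives [Zn²⁺] = 0.0039 M.

0.0039 M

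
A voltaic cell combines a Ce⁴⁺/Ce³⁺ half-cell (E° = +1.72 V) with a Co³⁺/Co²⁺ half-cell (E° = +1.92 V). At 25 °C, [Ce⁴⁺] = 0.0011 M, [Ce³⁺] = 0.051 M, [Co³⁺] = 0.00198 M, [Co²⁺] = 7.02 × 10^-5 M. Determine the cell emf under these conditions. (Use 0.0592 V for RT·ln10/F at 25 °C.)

The Co³⁺/Co²⁺ couple has the higher reduction potential and acts as the cathode, so E°_cell = +1.92 − (+1.72) = 0.20 V.
Balancing electrons gives n = 1; the reaction quotient is Q = [Ce⁴⁺]·[Co²⁺]/([Ce³⁺]·[Co³⁺]) = 7.65 × 10^-4.
At 25 °C, E = E° − (0.0592/n) log Q = 0.20 − (0.0592/1)(-3.117) = 0.200 + 0.185 = 0.385 V.

0.385 V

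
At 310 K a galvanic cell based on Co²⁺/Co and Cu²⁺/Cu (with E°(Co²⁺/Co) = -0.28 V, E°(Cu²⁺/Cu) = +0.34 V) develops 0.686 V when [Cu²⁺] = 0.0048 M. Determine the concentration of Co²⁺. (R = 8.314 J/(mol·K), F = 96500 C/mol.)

From the Nernst equation, ln Q = nF(E° − E)/RT = 2×96500×(0.62 − 0.686)/(8.314×310) = -4.942, so Q = 0.00714.
With Q = [Co²⁺]/[Cu²⁺] and the known concentrations, [Co²⁺] in the numerator gives [Co²⁺] = 3.4 × 10^-5 M.

3.4 × 10^-5 M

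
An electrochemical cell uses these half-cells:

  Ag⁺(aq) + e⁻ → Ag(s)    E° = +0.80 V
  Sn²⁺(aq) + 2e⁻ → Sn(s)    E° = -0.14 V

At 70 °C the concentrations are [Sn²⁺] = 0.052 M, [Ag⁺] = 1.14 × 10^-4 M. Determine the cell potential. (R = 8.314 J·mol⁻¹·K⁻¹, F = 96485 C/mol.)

The Ag⁺/Ag couple has the higher reduction potential and acts as the cathode, so E°_cell = +0.80 − (-0.14) = 0.94 V.
Balancing electrons gives n = 2; the reaction quotient is Q = [Sn²⁺]/[Ag⁺]^2 = 4 × 10^6.
E = E° − (RT/nF) ln Q = 0.94 − (8.314×343)/(2×96485) × (15.202) = 0.940 − 0.225 = 0.715 V.

0.715 V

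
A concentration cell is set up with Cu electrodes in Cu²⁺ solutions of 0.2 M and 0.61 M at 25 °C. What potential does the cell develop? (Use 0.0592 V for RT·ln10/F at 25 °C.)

0.014 V

Both half-cells are Cu²⁺/Cu, so E°_cell = 0. The concentrated side is the cathode; the cell reaction moves Cu²⁺ from high to low concentration with n = 2.
Q = [Cu²⁺]_dilute/[Cu²⁺]_conc = 0.2/0.61 = 0.328.
E = 0 − (0.0592/2) log Q = −(0.0592/2)(-0.484) = 0.0143 V.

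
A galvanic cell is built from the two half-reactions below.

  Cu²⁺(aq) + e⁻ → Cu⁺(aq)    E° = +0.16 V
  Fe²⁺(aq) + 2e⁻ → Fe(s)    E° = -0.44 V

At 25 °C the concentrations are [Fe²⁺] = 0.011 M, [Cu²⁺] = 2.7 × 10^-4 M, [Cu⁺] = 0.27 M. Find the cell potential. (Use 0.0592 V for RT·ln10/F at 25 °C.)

The Cu²⁺/Cu⁺ couple has the higher reduction potential and acts as the cathode, so E°_cell = +0.16 − (-0.44) = 0.60 V.
Balancing electrons gives n = 2; the reaction quotient is Q = [Fe²⁺]·[Cu⁺]^2/[Cu²⁺]^2 = 1.1 × 10^4.
At 25 °C, E = E° − (0.0592/n) log Q = 0.60 − (0.0592/2)(4.041) = 0.600 − 0.120 = 0.480 V.

0.480 V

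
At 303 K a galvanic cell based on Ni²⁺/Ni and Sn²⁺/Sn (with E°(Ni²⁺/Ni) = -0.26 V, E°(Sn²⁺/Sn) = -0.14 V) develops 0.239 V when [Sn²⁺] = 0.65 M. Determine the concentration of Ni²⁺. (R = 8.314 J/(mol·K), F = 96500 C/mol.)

7.1 × 10^-5 M

From the Nernst equation, ln Q = nF(E° − E)/RT = 2×96500×(0.12 − 0.239)/(8.314×303) = -9.117, so Q = 1.1 × 10^-4.
With Q = [Ni²⁺]/[Sn²⁺] and the known concentrations, [Ni²⁺] in the numerator gives [Ni²⁺] = 7.1 × 10^-5 M.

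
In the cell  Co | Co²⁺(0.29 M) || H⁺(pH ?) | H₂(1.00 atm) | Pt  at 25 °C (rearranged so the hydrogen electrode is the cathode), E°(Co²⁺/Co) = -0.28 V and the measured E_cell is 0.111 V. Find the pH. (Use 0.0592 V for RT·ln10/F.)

pH = 3.12

E°_cell = 0.28 V and n = 2.
log Q = n(E° − E)/0.0592 = 2×(0.28 − 0.111)/0.0592 = 5.709.
With Q = [Co²⁺]·P(H₂) / [H⁺]^2, solving for [H⁺] gives log[H⁺] = -3.124, so pH = 3.12.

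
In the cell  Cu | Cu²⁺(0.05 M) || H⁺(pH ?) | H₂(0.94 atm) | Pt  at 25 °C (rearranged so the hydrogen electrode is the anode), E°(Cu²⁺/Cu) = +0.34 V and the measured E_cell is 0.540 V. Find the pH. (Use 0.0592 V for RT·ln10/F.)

E°_cell = 0.34 V and n = 2.
log Q = n(E° − E)/0.0592 = 2×(0.34 − 0.540)/0.0592 = -6.757.
With Q = [H⁺]^2 / ([Cu²⁺]·P(H₂)), solving for [H⁺] gives log[H⁺] = -4.042, so pH = 4.04.

pH = 4.04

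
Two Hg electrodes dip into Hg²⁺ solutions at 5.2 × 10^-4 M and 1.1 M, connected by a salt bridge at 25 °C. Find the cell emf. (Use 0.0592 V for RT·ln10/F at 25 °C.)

Both half-cells are Hg²⁺/Hg, so E°_cell = 0. The concentrated side is the cathode; the cell reaction moves Hg²⁺ from high to low concentration with n = 2.
Q = [Hg²⁺]_dilute/[Hg²⁺]_conc = 5.2 × 10^-4/1.1 = 4.73 × 10^-4.
E = 0 − (0.0592/2) log Q = −(0.0592/2)(-3.325) = 0.0984 V.

0.098 V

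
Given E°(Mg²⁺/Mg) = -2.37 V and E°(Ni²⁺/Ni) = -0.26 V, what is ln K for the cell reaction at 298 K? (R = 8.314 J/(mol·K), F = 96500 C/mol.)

E°_cell = -0.26 − (-2.37) = 2.11 V, with n = 2 electrons transferred.
At equilibrium E = 0, so the Nernst equation gives ln K = nFE°/RT = (2)(96500)(2.11)/((8.314)(298)) = 164.37.

ln K = 164.4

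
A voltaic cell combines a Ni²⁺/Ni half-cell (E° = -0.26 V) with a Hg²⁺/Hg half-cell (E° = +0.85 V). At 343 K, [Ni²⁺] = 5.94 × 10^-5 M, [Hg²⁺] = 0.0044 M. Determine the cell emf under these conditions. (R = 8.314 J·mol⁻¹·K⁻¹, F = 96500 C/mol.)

1.17 V

The Hg²⁺/Hg couple has the higher reduction potential and acts as the cathode, so E°_cell = +0.85 − (-0.26) = 1.11 V.
Balancing electrons gives n = 2; the reaction quotient is Q = [Ni²⁺]/[Hg²⁺] = 0.0135.
E = E° − (RT/nF) ln Q = 1.11 − (8.314×343)/(2×96500) × (-4.305) = 1.110 + 0.064 = 1.174 V.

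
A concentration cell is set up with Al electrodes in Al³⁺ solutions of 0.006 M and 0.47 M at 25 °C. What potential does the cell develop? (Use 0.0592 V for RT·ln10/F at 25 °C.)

Both half-cells are Al³⁺/Al, so E°_cell = 0. The concentrated side is the cathode; the cell reaction moves Al³⁺ from high to low concentration with n = 3.
Q = [Al³⁺]_dilute/[Al³⁺]_conc = 0.006/0.47 = 0.0128.
E = 0 − (0.0592/3) log Q = −(0.0592/3)(-1.894) = 0.0374 V.

0.037 V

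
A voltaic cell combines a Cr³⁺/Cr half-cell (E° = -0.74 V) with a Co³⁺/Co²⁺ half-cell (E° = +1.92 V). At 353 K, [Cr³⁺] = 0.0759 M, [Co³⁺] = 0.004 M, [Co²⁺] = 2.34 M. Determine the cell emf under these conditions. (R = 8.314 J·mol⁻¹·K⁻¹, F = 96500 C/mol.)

2.49 V

The Co³⁺/Co²⁺ couple has the higher reduction potential and acts as the cathode, so E°_cell = +1.92 − (-0.74) = 2.66 V.
Balancing electrons gives n = 3; the reaction quotient is Q = [Cr³⁺]·[Co²⁺]^3/[Co³⁺]^3 = 1.52 × 10^7.
E = E° − (RT/nF) ln Q = 2.66 − (8.314×353)/(3×96500) × (16.536) = 2.660 − 0.168 = 2.492 V.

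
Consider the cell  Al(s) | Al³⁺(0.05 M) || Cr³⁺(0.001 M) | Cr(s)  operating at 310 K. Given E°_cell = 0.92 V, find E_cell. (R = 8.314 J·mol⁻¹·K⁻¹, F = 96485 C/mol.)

0.885 V

Balancing electrons gives n = 3; the reaction quotient is Q = [Al³⁺]/[Cr³⁺] = 50.0.
E = E° − (RT/nF) ln Q = 0.92 − (8.314×310)/(3×96485) × (3.912) = 0.920 − 0.035 = 0.885 V.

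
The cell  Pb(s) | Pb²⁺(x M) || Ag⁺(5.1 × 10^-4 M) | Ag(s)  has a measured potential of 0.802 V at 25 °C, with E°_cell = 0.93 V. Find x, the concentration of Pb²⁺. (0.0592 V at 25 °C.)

From the Nernst equation, log Q = n(E° − E)/0.0592 = 2(0.93 − 0.802)/0.0592 = 4.324, so Q = 2.11 × 10^4.
With Q = [Pb²⁺]/[Ag⁺]^2 and the known concentrations, [Pb²⁺] in the numerator gives [Pb²⁺] = 0.0055 M.

0.0055 M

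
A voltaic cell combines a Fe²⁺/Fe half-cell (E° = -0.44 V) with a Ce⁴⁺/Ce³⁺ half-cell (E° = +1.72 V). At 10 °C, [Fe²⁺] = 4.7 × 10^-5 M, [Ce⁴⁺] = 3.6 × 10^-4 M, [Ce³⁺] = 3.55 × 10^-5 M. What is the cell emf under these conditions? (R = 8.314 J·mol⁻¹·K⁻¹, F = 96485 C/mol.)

The Ce⁴⁺/Ce³⁺ couple has the higher reduction potential and acts as the cathode, so E°_cell = +1.72 − (-0.44) = 2.16 V.
Balancing electrons gives n = 2; the reaction quotient is Q = [Fe²⁺]·[Ce³⁺]^2/[Ce⁴⁺]^2 = 4.57 × 10^-7.
E = E° − (RT/nF) ln Q = 2.16 − (8.314×283)/(2×96485) × (-14.599) = 2.160 + 0.178 = 2.338 V.

2.34 V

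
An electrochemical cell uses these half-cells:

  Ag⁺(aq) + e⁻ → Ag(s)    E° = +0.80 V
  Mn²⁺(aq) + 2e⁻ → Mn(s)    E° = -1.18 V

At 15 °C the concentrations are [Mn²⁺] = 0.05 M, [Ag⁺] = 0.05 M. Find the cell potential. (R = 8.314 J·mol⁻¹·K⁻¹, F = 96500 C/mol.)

1.94 V

The Ag⁺/Ag couple has the higher reduction potential and acts as the cathode, so E°_cell = +0.80 − (-1.18) = 1.98 V.
Balancing electrons gives n = 2; the reaction quotient is Q = [Mn²⁺]/[Ag⁺]^2 = 20.0.
E = E° − (RT/nF) ln Q = 1.98 − (8.314×288)/(2×96500) × (2.996) = 1.980 − 0.037 = 1.943 V.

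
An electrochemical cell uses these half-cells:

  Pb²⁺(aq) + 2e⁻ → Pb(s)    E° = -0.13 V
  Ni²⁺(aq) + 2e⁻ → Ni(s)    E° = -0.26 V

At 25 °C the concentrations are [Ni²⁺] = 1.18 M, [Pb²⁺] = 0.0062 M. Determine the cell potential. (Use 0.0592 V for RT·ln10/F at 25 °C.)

The Pb²⁺/Pb couple has the higher reduction potential and acts as the cathode, so E°_cell = -0.13 − (-0.26) = 0.13 V.
Balancing electrons gives n = 2; the reaction quotient is Q = [Ni²⁺]/[Pb²⁺] = 190.
At 25 °C, E = E° − (0.0592/n) log Q = 0.13 − (0.0592/2)(2.279) = 0.130 − 0.067 = 0.063 V.

0.063 V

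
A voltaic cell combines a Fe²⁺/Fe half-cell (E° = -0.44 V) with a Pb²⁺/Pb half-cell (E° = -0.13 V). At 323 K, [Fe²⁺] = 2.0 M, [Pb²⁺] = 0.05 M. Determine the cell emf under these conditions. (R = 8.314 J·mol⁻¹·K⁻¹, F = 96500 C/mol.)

0.259 V

The Pb²⁺/Pb couple has the higher reduction potential and acts as the cathode, so E°_cell = -0.13 − (-0.44) = 0.31 V.
Balancing electrons gives n = 2; the reaction quotient is Q = [Fe²⁺]/[Pb²⁺] = 40.0.
E = E° − (RT/nF) ln Q = 0.31 − (8.314×323)/(2×96500) × (3.689) = 0.310 − 0.051 = 0.259 V.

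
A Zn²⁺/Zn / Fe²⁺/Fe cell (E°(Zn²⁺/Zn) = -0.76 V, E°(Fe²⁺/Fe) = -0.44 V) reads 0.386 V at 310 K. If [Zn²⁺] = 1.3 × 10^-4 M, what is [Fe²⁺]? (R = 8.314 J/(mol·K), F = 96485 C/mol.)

From the Nernst equation, ln Q = nF(E° − E)/RT = 2×96485×(0.32 − 0.386)/(8.314×310) = -4.942, so Q = 0.00714.
With Q = [Zn²⁺]/[Fe²⁺] and the known concentrations, [Fe²⁺] in the denominator gives [Fe²⁺] = 0.018 M.

0.018 M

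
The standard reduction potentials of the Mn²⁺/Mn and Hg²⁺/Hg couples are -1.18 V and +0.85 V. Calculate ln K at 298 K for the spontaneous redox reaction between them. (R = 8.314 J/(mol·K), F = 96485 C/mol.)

E°_cell = +0.85 − (-1.18) = 2.03 V, with n = 2 electrons transferred.
At equilibrium E = 0, so the Nernst equation gives ln K = nFE°/RT = (2)(96485)(2.03)/((8.314)(298)) = 158.11.

ln K = 158.1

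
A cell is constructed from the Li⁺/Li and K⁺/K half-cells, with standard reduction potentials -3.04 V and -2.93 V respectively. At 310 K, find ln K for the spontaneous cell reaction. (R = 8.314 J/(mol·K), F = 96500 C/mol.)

ln K = 4.1

E°_cell = -2.93 − (-3.04) = 0.11 V, with n = 1 electron transferred.
At equilibrium E = 0, so the Nernst equation gives ln K = nFE°/RT = (1)(96500)(0.11)/((8.314)(310)) = 4.12.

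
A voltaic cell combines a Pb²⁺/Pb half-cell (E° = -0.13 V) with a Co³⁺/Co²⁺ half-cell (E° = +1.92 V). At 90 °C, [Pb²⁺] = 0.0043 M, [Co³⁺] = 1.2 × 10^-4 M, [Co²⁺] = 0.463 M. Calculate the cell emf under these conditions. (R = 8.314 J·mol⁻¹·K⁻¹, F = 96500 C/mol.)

1.88 V

The Co³⁺/Co²⁺ couple has the higher reduction potential and acts as the cathode, so E°_cell = +1.92 − (-0.13) = 2.05 V.
Balancing electrons gives n = 2; the reaction quotient is Q = [Pb²⁺]·[Co²⁺]^2/[Co³⁺]^2 = 6.4 × 10^4.
E = E° − (RT/nF) ln Q = 2.05 − (8.314×363)/(2×96500) × (11.067) = 2.050 − 0.173 = 1.877 V.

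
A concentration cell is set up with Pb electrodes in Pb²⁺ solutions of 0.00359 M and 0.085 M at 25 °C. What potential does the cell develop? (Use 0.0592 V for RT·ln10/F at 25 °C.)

Both half-cells are Pb²⁺/Pb, so E°_cell = 0. The concentrated side is the cathode; the cell reaction moves Pb²⁺ from high to low concentration with n = 2.
Q = [Pb²⁺]_dilute/[Pb²⁺]_conc = 0.00359/0.085 = 0.0422.
E = 0 − (0.0592/2) log Q = −(0.0592/2)(-1.374) = 0.0407 V.

0.041 V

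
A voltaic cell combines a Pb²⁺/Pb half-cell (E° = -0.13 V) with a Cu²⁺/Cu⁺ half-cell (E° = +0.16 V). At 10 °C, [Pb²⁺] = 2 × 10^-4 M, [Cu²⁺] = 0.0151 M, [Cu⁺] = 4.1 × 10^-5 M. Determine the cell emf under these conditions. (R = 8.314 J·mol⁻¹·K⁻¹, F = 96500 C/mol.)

0.538 V

The Cu²⁺/Cu⁺ couple has the higher reduction potential and acts as the cathode, so E°_cell = +0.16 − (-0.13) = 0.29 V.
Balancing electrons gives n = 2; the reaction quotient is Q = [Pb²⁺]·[Cu⁺]^2/[Cu²⁺]^2 = 1.47 × 10^-9.
E = E° − (RT/nF) ln Q = 0.29 − (8.314×283)/(2×96500) × (-20.335) = 0.290 + 0.248 = 0.538 V.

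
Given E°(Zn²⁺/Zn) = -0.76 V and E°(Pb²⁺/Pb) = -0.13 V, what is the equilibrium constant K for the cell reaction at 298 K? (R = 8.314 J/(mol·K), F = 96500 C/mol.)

2.1 × 10^21

E°_cell = -0.13 − (-0.76) = 0.63 V, with n = 2 electrons transferred.
At equilibrium E = 0, so the Nernst equation gives ln K = nFE°/RT = (2)(96500)(0.63)/((8.314)(298)) = 49.08.
K = e^49.08 = 2.1 × 10^21.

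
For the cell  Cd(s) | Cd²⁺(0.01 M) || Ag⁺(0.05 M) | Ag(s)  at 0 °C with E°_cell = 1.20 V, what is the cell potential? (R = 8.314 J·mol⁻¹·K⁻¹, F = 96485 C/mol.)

1.18 V

Balancing electrons gives n = 2; the reaction quotient is Q = [Cd²⁺]/[Ag⁺]^2 = 4.00.
E = E° − (RT/nF) ln Q = 1.20 − (8.314×273)/(2×96485) × (1.386) = 1.200 − 0.016 = 1.184 V.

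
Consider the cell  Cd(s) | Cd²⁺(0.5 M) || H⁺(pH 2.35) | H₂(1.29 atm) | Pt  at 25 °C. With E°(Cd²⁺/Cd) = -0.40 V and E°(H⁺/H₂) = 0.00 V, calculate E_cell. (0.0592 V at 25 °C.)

0.27 V

The hydrogen couple is the cathode, so E°_cell = 0.40 V; n = 2.
[H⁺] = 10^(−2.35) = 0.0045 M, and Q = [Cd²⁺]·P(H₂) / [H⁺]^2 = 3.23 × 10^4.
E = E° − (0.0592/2) log Q = 0.40 − (0.0592/2)(4.510) = 0.267 V.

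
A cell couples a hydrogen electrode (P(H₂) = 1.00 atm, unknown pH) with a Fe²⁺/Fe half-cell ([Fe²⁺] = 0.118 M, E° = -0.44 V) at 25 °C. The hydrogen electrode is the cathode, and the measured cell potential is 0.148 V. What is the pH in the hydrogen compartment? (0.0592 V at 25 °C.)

E°_cell = 0.44 V and n = 2.
log Q = n(E° − E)/0.0592 = 2×(0.44 − 0.148)/0.0592 = 9.865.
With Q = [Fe²⁺]·P(H₂) / [H⁺]^2, solving for [H⁺] gives log[H⁺] = -5.396, so pH = 5.40.

pH = 5.40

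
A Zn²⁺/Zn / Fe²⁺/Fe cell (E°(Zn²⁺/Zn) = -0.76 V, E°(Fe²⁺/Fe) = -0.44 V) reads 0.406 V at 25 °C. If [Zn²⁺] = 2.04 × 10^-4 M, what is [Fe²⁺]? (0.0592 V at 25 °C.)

0.16 M

From the Nernst equation, log Q = n(E° − E)/0.0592 = 2(0.32 − 0.406)/0.0592 = -2.905, so Q = 0.00124.
With Q = [Zn²⁺]/[Fe²⁺] and the known concentrations, [Fe²⁺] in the denominator gives [Fe²⁺] = 0.16 M.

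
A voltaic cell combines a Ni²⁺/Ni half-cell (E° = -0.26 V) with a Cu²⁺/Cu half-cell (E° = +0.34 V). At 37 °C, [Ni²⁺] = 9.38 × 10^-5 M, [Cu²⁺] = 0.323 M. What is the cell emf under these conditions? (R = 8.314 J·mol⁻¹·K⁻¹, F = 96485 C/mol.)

The Cu²⁺/Cu couple has the higher reduction potential and acts as the cathode, so E°_cell = +0.34 − (-0.26) = 0.60 V.
Balancing electrons gives n = 2; the reaction quotient is Q = [Ni²⁺]/[Cu²⁺] = 2.9 × 10^-4.
E = E° − (RT/nF) ln Q = 0.60 − (8.314×310)/(2×96485) × (-8.144) = 0.600 + 0.109 = 0.709 V.

0.709 V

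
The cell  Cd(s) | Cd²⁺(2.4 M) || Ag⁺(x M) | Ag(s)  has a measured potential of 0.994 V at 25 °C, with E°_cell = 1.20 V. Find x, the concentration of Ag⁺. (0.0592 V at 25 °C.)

From the Nernst equation, log Q = n(E° − E)/0.0592 = 2(1.20 − 0.994)/0.0592 = 6.959, so Q = 9.11 × 10^6.
With Q = [Cd²⁺]/[Ag⁺]^2 and the known concentrations, [Ag⁺]^2 in the denominator gives [Ag⁺] = 5.1 × 10^-4 M.

5.1 × 10^-4 M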